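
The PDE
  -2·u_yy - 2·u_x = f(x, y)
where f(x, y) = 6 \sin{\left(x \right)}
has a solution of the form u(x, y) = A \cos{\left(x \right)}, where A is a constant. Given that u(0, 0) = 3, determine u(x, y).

Substitute the ansatz u = A \cos{\left(x \right)} into the left-hand side.
Derivatives of the ansatz:
  u_yy = 0
  u_x = - A \sin{\left(x \right)}
Term by term:
  -2·u_yy = 0
  -2·u_x = 2 A \sin{\left(x \right)}
So the left-hand side equals
  2 A \sin{\left(x \right)}
This must equal f(x, y) = 6 \sin{\left(x \right)} identically.
Matching coefficients of the independent functions:
  [\sin{\left(x \right)}]:  2 A = 6
Solving: A = 3.
Check against the point condition:
  u(0, 0) = 3  ⟹  A = 3  ✓
Hence u(x, y) = 3 \cos{\left(x \right)}.

Answer: u(x, y) = 3 \cos{\left(x \right)}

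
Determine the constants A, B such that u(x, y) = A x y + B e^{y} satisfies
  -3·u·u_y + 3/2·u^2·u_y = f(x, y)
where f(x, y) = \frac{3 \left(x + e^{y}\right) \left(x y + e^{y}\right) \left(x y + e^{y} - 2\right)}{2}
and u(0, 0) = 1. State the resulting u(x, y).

Substitute the ansatz u = A x y + B e^{y} into the left-hand side.
Derivatives of the ansatz:
  u_y = A x + B e^{y}
Term by term:
  -3·u·u_y = - 3 A^{2} x^{2} y - 3 A B x y e^{y} - 3 A B x e^{y} - 3 B^{2} e^{2 y}
  3/2·u^2·u_y = \frac{3 A^{3} x^{3} y^{2}}{2} + \frac{3 A^{2} B x^{2} y^{2} e^{y}}{2} + 3 A^{2} B x^{2} y e^{y} + 3 A B^{2} x y e^{2 y} + \frac{3 A B^{2} x e^{2 y}}{2} + \frac{3 B^{3} e^{3 y}}{2}
So the left-hand side equals
  \frac{3 A^{3} x^{3} y^{2}}{2} + \frac{3 A^{2} B x^{2} y^{2} e^{y}}{2} + 3 A^{2} B x^{2} y e^{y} - 3 A^{2} x^{2} y + 3 A B^{2} x y e^{2 y} + \frac{3 A B^{2} x e^{2 y}}{2} - 3 A B x y e^{y} - 3 A B x e^{y} + \frac{3 B^{3} e^{3 y}}{2} - 3 B^{2} e^{2 y}
This must equal f(x, y) identically; expanded, f = \frac{3 x^{3} y^{2}}{2} + \frac{3 x^{2} y^{2} e^{y}}{2} + 3 x^{2} y e^{y} - 3 x^{2} y + 3 x y e^{2 y} - 3 x y e^{y} + \frac{3 x e^{2 y}}{2} - 3 x e^{y} + \frac{3 e^{3 y}}{2} - 3 e^{2 y}.
Matching coefficients of the independent functions:
  [x e^{y}, x y e^{y}]:  - 3 A B = -3
  [x e^{2 y}]:  \frac{3 A B^{2}}{2} = \frac{3}{2}
  [x^{2} y]:  - 3 A^{2} = -3
  [x^{3} y^{2}]:  \frac{3 A^{3}}{2} = \frac{3}{2}
  [x y e^{2 y}]:  3 A B^{2} = 3
  [x^{2} y e^{y}]:  3 A^{2} B = 3
  [x^{2} y^{2} e^{y}]:  \frac{3 A^{2} B}{2} = \frac{3}{2}
  [e^{2 y}]:  - 3 B^{2} = -3
  [e^{3 y}]:  \frac{3 B^{3}}{2} = \frac{3}{2}
Solving: A = 1, B = 1.
Check against the point condition:
  u(0, 0) = 1  ⟹  B = 1  ✓
Hence u(x, y) = x y + e^{y}.

Answer: u(x, y) = x y + e^{y}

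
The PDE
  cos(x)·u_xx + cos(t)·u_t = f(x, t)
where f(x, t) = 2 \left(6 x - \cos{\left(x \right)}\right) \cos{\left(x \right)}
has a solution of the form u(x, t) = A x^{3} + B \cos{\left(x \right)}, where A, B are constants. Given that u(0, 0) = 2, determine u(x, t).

Answer: u(x, t) = 2 x^{3} + 2 \cos{\left(x \right)}

Derivation:
Substitute the ansatz u = A x^{3} + B \cos{\left(x \right)} into the left-hand side.
Derivatives of the ansatz:
  u_xx = 6 A x - B \cos{\left(x \right)}
  u_t = 0
Term by term:
  cos(x)·u_xx = 6 A x \cos{\left(x \right)} - B \cos^{2}{\left(x \right)}
  cos(t)·u_t = 0
So the left-hand side equals
  6 A x \cos{\left(x \right)} - B \cos^{2}{\left(x \right)}
This must equal f(x, t) identically; expanded, f = 12 x \cos{\left(x \right)} - 2 \cos^{2}{\left(x \right)}.
Matching coefficients of the independent functions:
  [x \cos{\left(x \right)}]:  6 A = 12
  [\cos^{2}{\left(x \right)}]:  - B = -2
Solving: A = 2, B = 2.
Check against the point condition:
  u(0, 0) = 2  ⟹  B = 2  ✓
Hence u(x, t) = 2 x^{3} + 2 \cos{\left(x \right)}.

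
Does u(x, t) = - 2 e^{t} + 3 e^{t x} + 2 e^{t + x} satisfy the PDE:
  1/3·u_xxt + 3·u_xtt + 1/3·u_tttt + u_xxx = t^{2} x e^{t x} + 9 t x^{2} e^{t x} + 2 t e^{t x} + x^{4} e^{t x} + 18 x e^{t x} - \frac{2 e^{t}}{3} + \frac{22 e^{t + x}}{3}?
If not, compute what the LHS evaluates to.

Evaluate each term of the left-hand side for u = - 2 e^{t} + 3 e^{t x} + 2 e^{t + x}.
Derivatives:
  u_xxt = 3 t^{2} x e^{t x} + 6 t e^{t x} + 2 e^{t} e^{x}
  u_xtt = 3 t x^{2} e^{t x} + 6 x e^{t x} + 2 e^{t} e^{x}
  u_tttt = 3 x^{4} e^{t x} + 2 e^{t} e^{x} - 2 e^{t}
  u_xxx = 3 t^{3} e^{t x} + 2 e^{t} e^{x}
Terms:
  1/3·u_xxt = t^{2} x e^{t x} + 2 t e^{t x} + \frac{2 e^{t + x}}{3}
  3·u_xtt = 9 t x^{2} e^{t x} + 18 x e^{t x} + 6 e^{t + x}
  1/3·u_tttt = x^{4} e^{t x} - \frac{2 e^{t}}{3} + \frac{2 e^{t + x}}{3}
  u_xxx = 3 t^{3} e^{t x} + 2 e^{t + x}
Sum: LHS = 3 t^{3} e^{t x} + t^{2} x e^{t x} + 9 t x^{2} e^{t x} + 2 t e^{t x} + x^{4} e^{t x} + 18 x e^{t x} - \frac{2 e^{t}}{3} + \frac{28 e^{t + x}}{3}
Given right-hand side: t^{2} x e^{t x} + 9 t x^{2} e^{t x} + 2 t e^{t x} + x^{4} e^{t x} + 18 x e^{t x} - \frac{2 e^{t}}{3} + \frac{22 e^{t + x}}{3}. Difference LHS − RHS = 3 t^{3} e^{t x} + 2 e^{t + x} ≠ 0, so u is not a solution.

Answer: No, the LHS evaluates to 3 t^{3} e^{t x} + t^{2} x e^{t x} + 9 t x^{2} e^{t x} + 2 t e^{t x} + x^{4} e^{t x} + 18 x e^{t x} - \frac{2 e^{t}}{3} + \frac{28 e^{t + x}}{3}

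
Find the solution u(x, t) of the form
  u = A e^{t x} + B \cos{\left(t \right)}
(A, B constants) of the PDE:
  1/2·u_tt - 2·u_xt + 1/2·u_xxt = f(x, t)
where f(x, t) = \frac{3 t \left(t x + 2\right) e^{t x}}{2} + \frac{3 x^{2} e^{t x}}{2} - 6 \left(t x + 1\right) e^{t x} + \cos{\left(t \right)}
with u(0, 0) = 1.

Substitute the ansatz u = A e^{t x} + B \cos{\left(t \right)} into the left-hand side.
Derivatives of the ansatz:
  u_tt = A x^{2} e^{t x} - B \cos{\left(t \right)}
  u_xt = A t x e^{t x} + A e^{t x}
  u_xxt = A t^{2} x e^{t x} + 2 A t e^{t x}
Term by term:
  1/2·u_tt = \frac{A x^{2} e^{t x}}{2} - \frac{B \cos{\left(t \right)}}{2}
  -2·u_xt = - 2 A t x e^{t x} - 2 A e^{t x}
  1/2·u_xxt = \frac{A t^{2} x e^{t x}}{2} + A t e^{t x}
So the left-hand side equals
  \frac{A t^{2} x e^{t x}}{2} - 2 A t x e^{t x} + A t e^{t x} + \frac{A x^{2} e^{t x}}{2} - 2 A e^{t x} - \frac{B \cos{\left(t \right)}}{2}
This must equal f(x, t) identically; expanded, f = \frac{3 t^{2} x e^{t x}}{2} - 6 t x e^{t x} + 3 t e^{t x} + \frac{3 x^{2} e^{t x}}{2} - 6 e^{t x} + \cos{\left(t \right)}.
Matching coefficients of the independent functions:
  [t e^{t x}]:  A = 3
  [x^{2} e^{t x}, t^{2} x e^{t x}]:  \frac{A}{2} = \frac{3}{2}
  [t x e^{t x}, e^{t x}]:  - 2 A = -6
  [\cos{\left(t \right)}]:  - \frac{B}{2} = 1
Solving: A = 3, B = -2.
Check against the point condition:
  u(0, 0) = 1  ⟹  A + B = 1  ✓
Hence u(x, t) = 3 e^{t x} - 2 \cos{\left(t \right)}.

Answer: u(x, t) = 3 e^{t x} - 2 \cos{\left(t \right)}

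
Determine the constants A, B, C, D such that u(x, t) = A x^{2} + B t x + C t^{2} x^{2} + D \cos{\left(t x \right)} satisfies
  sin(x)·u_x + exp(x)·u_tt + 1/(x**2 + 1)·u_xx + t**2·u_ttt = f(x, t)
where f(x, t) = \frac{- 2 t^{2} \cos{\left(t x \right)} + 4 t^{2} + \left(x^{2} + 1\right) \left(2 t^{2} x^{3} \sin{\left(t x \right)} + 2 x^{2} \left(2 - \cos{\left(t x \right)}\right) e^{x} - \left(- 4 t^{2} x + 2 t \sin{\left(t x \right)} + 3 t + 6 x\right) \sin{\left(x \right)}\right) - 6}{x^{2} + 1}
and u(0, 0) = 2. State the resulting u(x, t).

Substitute the ansatz u = A x^{2} + B t x + C t^{2} x^{2} + D \cos{\left(t x \right)} into the left-hand side.
Derivatives of the ansatz:
  u_x = 2 A x + B t + 2 C t^{2} x - D t \sin{\left(t x \right)}
  u_tt = 2 C x^{2} - D x^{2} \cos{\left(t x \right)}
  u_xx = 2 A + 2 C t^{2} - D t^{2} \cos{\left(t x \right)}
  u_ttt = D x^{3} \sin{\left(t x \right)}
Term by term:
  sin(x)·u_x = 2 A x \sin{\left(x \right)} + B t \sin{\left(x \right)} + 2 C t^{2} x \sin{\left(x \right)} - D t \sin{\left(x \right)} \sin{\left(t x \right)}
  exp(x)·u_tt = 2 C x^{2} e^{x} - D x^{2} e^{x} \cos{\left(t x \right)}
  1/(x**2 + 1)·u_xx = \frac{2 A}{x^{2} + 1} + \frac{2 C t^{2}}{x^{2} + 1} - \frac{D t^{2} \cos{\left(t x \right)}}{x^{2} + 1}
  t**2·u_ttt = D t^{2} x^{3} \sin{\left(t x \right)}
So the left-hand side equals
  2 A x \sin{\left(x \right)} + \frac{2 A}{x^{2} + 1} + B t \sin{\left(x \right)} + 2 C t^{2} x \sin{\left(x \right)} + \frac{2 C t^{2}}{x^{2} + 1} + 2 C x^{2} e^{x} + D t^{2} x^{3} \sin{\left(t x \right)} - \frac{D t^{2} \cos{\left(t x \right)}}{x^{2} + 1} - D t \sin{\left(x \right)} \sin{\left(t x \right)} - D x^{2} e^{x} \cos{\left(t x \right)}
This must equal f(x, t) identically; expanded, f = 2 t^{2} x^{3} \sin{\left(t x \right)} + 4 t^{2} x \sin{\left(x \right)} - \frac{2 t^{2} \cos{\left(t x \right)}}{x^{2} + 1} + \frac{4 t^{2}}{x^{2} + 1} - 2 t \sin{\left(x \right)} \sin{\left(t x \right)} - 3 t \sin{\left(x \right)} - 2 x^{2} e^{x} \cos{\left(t x \right)} + 4 x^{2} e^{x} - 6 x \sin{\left(x \right)} - \frac{6}{x^{2} + 1}.
Matching coefficients of the independent functions:
  [t \sin{\left(x \right)}]:  B = -3
  [\frac{t^{2}}{x^{2} + 1}, x^{2} e^{x}, t^{2} x \sin{\left(x \right)}]:  2 C = 4
  [x \sin{\left(x \right)}, \frac{1}{x^{2} + 1}]:  2 A = -6
  [t \sin{\left(x \right)} \sin{\left(t x \right)}, \frac{t^{2} \cos{\left(t x \right)}}{x^{2} + 1}, x^{2} e^{x} \cos{\left(t x \right)}]:  - D = -2
  [t^{2} x^{3} \sin{\left(t x \right)}]:  D = 2
Solving: A = -3, B = -3, C = 2, D = 2.
Check against the point condition:
  u(0, 0) = 2  ⟹  D = 2  ✓
Hence u(x, t) = 2 t^{2} x^{2} - 3 t x - 3 x^{2} + 2 \cos{\left(t x \right)}.

Answer: u(x, t) = 2 t^{2} x^{2} - 3 t x - 3 x^{2} + 2 \cos{\left(t x \right)}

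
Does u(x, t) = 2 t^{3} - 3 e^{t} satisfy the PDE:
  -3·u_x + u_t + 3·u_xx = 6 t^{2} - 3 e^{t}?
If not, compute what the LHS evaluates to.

Evaluate each term of the left-hand side for u = 2 t^{3} - 3 e^{t}.
Derivatives:
  u_x = 0
  u_t = 6 t^{2} - 3 e^{t}
  u_xx = 0
Terms:
  -3·u_x = 0
  u_t = 6 t^{2} - 3 e^{t}
  3·u_xx = 0
Sum: LHS = 6 t^{2} - 3 e^{t}
This is exactly the given right-hand side, so u is a solution.

Answer: Yes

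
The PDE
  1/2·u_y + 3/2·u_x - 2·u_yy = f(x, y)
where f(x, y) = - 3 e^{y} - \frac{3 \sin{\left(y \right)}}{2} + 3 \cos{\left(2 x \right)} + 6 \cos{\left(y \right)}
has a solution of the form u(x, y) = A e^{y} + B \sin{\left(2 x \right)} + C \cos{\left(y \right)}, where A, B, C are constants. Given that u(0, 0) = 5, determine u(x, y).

Substitute the ansatz u = A e^{y} + B \sin{\left(2 x \right)} + C \cos{\left(y \right)} into the left-hand side.
Derivatives of the ansatz:
  u_y = A e^{y} - C \sin{\left(y \right)}
  u_x = 2 B \cos{\left(2 x \right)}
  u_yy = A e^{y} - C \cos{\left(y \right)}
Term by term:
  1/2·u_y = \frac{A e^{y}}{2} - \frac{C \sin{\left(y \right)}}{2}
  3/2·u_x = 3 B \cos{\left(2 x \right)}
  -2·u_yy = - 2 A e^{y} + 2 C \cos{\left(y \right)}
So the left-hand side equals
  - \frac{3 A e^{y}}{2} + 3 B \cos{\left(2 x \right)} - \frac{C \sin{\left(y \right)}}{2} + 2 C \cos{\left(y \right)}
This must equal f(x, y) = - 3 e^{y} - \frac{3 \sin{\left(y \right)}}{2} + 3 \cos{\left(2 x \right)} + 6 \cos{\left(y \right)} identically.
Matching coefficients of the independent functions:
  [e^{y}]:  - \frac{3 A}{2} = -3
  [\sin{\left(y \right)}]:  - \frac{C}{2} = - \frac{3}{2}
  [\cos{\left(2 x \right)}]:  3 B = 3
  [\cos{\left(y \right)}]:  2 C = 6
Solving: A = 2, B = 1, C = 3.
Check against the point condition:
  u(0, 0) = 5  ⟹  A + C = 5  ✓
Hence u(x, y) = 2 e^{y} + \sin{\left(2 x \right)} + 3 \cos{\left(y \right)}.

Answer: u(x, y) = 2 e^{y} + \sin{\left(2 x \right)} + 3 \cos{\left(y \right)}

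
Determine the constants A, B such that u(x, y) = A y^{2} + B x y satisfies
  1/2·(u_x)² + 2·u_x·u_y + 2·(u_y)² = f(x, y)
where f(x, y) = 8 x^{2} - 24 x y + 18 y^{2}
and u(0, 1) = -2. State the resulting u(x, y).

Substitute the ansatz u = A y^{2} + B x y into the left-hand side.
Derivatives of the ansatz:
  u_x = B y
  u_y = 2 A y + B x
Term by term:
  1/2·(u_x)² = \frac{B^{2} y^{2}}{2}
  2·u_x·u_y = 4 A B y^{2} + 2 B^{2} x y
  2·(u_y)² = 8 A^{2} y^{2} + 8 A B x y + 2 B^{2} x^{2}
So the left-hand side equals
  8 A^{2} y^{2} + 8 A B x y + 4 A B y^{2} + 2 B^{2} x^{2} + 2 B^{2} x y + \frac{B^{2} y^{2}}{2}
This must equal f(x, y) = 8 x^{2} - 24 x y + 18 y^{2} identically.
Matching coefficients of the independent functions:
  [x^{2}]:  2 B^{2} = 8
  [y^{2}]:  8 A^{2} + 4 A B + \frac{B^{2}}{2} = 18
  [x y]:  8 A B + 2 B^{2} = -24
These equations allow (A, B) = (-2, 2) or (2, -2).
Impose the point condition(s):
  u(0, 1) = -2  ⟹  A = -2
Only A = -2, B = 2 satisfies everything.
Hence u(x, y) = 2 x y - 2 y^{2}.

Answer: u(x, y) = 2 x y - 2 y^{2}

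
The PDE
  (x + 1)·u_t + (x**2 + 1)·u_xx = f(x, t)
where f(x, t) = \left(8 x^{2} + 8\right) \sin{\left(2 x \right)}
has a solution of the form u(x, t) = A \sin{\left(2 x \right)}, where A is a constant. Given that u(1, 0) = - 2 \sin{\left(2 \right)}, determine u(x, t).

Substitute the ansatz u = A \sin{\left(2 x \right)} into the left-hand side.
Derivatives of the ansatz:
  u_t = 0
  u_xx = - 4 A \sin{\left(2 x \right)}
Term by term:
  (x + 1)·u_t = 0
  (x**2 + 1)·u_xx = - 4 A x^{2} \sin{\left(2 x \right)} - 4 A \sin{\left(2 x \right)}
So the left-hand side equals
  - 4 A x^{2} \sin{\left(2 x \right)} - 4 A \sin{\left(2 x \right)}
This must equal f(x, t) identically; expanded, f = 8 x^{2} \sin{\left(2 x \right)} + 8 \sin{\left(2 x \right)}.
Matching coefficients of the independent functions:
  [x^{2} \sin{\left(2 x \right)}, \sin{\left(2 x \right)}]:  - 4 A = 8
Solving: A = -2.
Check against the point condition:
  u(1, 0) = - 2 \sin{\left(2 \right)}  ⟹  A \sin{\left(2 \right)} = - 2 \sin{\left(2 \right)}  ✓
Hence u(x, t) = - 2 \sin{\left(2 x \right)}.

Answer: u(x, t) = - 2 \sin{\left(2 x \right)}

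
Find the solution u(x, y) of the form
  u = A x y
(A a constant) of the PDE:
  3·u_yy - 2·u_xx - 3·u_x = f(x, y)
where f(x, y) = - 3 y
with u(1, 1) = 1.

Substitute the ansatz u = A x y into the left-hand side.
Derivatives of the ansatz:
  u_yy = 0
  u_xx = 0
  u_x = A y
Term by term:
  3·u_yy = 0
  -2·u_xx = 0
  -3·u_x = - 3 A y
So the left-hand side equals
  - 3 A y
This must equal f(x, y) = - 3 y identically.
Matching coefficients of the independent functions:
  [y]:  - 3 A = -3
Solving: A = 1.
Check against the point condition:
  u(1, 1) = 1  ⟹  A = 1  ✓
Hence u(x, y) = x y.

Answer: u(x, y) = x y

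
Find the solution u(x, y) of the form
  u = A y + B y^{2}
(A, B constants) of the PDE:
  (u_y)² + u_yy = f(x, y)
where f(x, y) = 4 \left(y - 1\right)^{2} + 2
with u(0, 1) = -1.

Substitute the ansatz u = A y + B y^{2} into the left-hand side.
Derivatives of the ansatz:
  u_y = A + 2 B y
  u_yy = 2 B
Term by term:
  (u_y)² = A^{2} + 4 A B y + 4 B^{2} y^{2}
  u_yy = 2 B
So the left-hand side equals
  A^{2} + 4 A B y + 4 B^{2} y^{2} + 2 B
This must equal f(x, y) = 4 \left(y - 1\right)^{2} + 2 identically.
Matching coefficients of the independent functions:
  [constant term]:  A^{2} + 2 B = 6
  [y]:  4 A B = -8
  [y^{2}]:  4 B^{2} = 4
Solving: A = -2, B = 1.
Check against the point condition:
  u(0, 1) = -1  ⟹  A + B = -1  ✓
Hence u(x, y) = y^{2} - 2 y.

Answer: u(x, y) = y^{2} - 2 y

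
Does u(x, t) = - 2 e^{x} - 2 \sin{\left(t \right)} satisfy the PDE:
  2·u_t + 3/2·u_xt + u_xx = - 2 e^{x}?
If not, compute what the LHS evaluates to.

Answer: No, the LHS evaluates to - 2 e^{x} - 4 \cos{\left(t \right)}

Derivation:
Evaluate each term of the left-hand side for u = - 2 e^{x} - 2 \sin{\left(t \right)}.
Derivatives:
  u_t = - 2 \cos{\left(t \right)}
  u_xt = 0
  u_xx = - 2 e^{x}
Terms:
  2·u_t = - 4 \cos{\left(t \right)}
  3/2·u_xt = 0
  u_xx = - 2 e^{x}
Sum: LHS = - 2 e^{x} - 4 \cos{\left(t \right)}
Given right-hand side: - 2 e^{x}. Difference LHS − RHS = - 4 \cos{\left(t \right)} ≠ 0, so u is not a solution.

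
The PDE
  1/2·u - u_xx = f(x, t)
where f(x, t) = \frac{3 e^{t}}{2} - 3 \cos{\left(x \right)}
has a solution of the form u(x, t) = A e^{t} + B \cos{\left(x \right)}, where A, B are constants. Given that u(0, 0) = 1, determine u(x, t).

Substitute the ansatz u = A e^{t} + B \cos{\left(x \right)} into the left-hand side.
Derivatives of the ansatz:
  u_xx = - B \cos{\left(x \right)}
Term by term:
  1/2·u = \frac{A e^{t}}{2} + \frac{B \cos{\left(x \right)}}{2}
  -u_xx = B \cos{\left(x \right)}
So the left-hand side equals
  \frac{A e^{t}}{2} + \frac{3 B \cos{\left(x \right)}}{2}
This must equal f(x, t) = \frac{3 e^{t}}{2} - 3 \cos{\left(x \right)} identically.
Matching coefficients of the independent functions:
  [e^{t}]:  \frac{A}{2} = \frac{3}{2}
  [\cos{\left(x \right)}]:  \frac{3 B}{2} = -3
Solving: A = 3, B = -2.
Check against the point condition:
  u(0, 0) = 1  ⟹  A + B = 1  ✓
Hence u(x, t) = 3 e^{t} - 2 \cos{\left(x \right)}.

Answer: u(x, t) = 3 e^{t} - 2 \cos{\left(x \right)}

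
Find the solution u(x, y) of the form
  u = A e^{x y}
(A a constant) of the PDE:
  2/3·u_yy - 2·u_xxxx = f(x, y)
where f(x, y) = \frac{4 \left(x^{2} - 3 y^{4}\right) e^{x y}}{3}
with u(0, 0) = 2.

Answer: u(x, y) = 2 e^{x y}

Derivation:
Substitute the ansatz u = A e^{x y} into the left-hand side.
Derivatives of the ansatz:
  u_yy = A x^{2} e^{x y}
  u_xxxx = A y^{4} e^{x y}
Term by term:
  2/3·u_yy = \frac{2 A x^{2} e^{x y}}{3}
  -2·u_xxxx = - 2 A y^{4} e^{x y}
So the left-hand side equals
  \frac{2 A x^{2} e^{x y}}{3} - 2 A y^{4} e^{x y}
This must equal f(x, y) identically; expanded, f = \frac{4 x^{2} e^{x y}}{3} - 4 y^{4} e^{x y}.
Matching coefficients of the independent functions:
  [x^{2} e^{x y}]:  \frac{2 A}{3} = \frac{4}{3}
  [y^{4} e^{x y}]:  - 2 A = -4
Solving: A = 2.
Check against the point condition:
  u(0, 0) = 2  ⟹  A = 2  ✓
Hence u(x, y) = 2 e^{x y}.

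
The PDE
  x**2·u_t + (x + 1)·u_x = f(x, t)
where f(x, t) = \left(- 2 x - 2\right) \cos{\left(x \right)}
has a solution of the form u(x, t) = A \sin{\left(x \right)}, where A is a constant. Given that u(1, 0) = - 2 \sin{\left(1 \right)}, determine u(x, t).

Substitute the ansatz u = A \sin{\left(x \right)} into the left-hand side.
Derivatives of the ansatz:
  u_t = 0
  u_x = A \cos{\left(x \right)}
Term by term:
  x**2·u_t = 0
  (x + 1)·u_x = A x \cos{\left(x \right)} + A \cos{\left(x \right)}
So the left-hand side equals
  A x \cos{\left(x \right)} + A \cos{\left(x \right)}
This must equal f(x, t) identically; expanded, f = - 2 x \cos{\left(x \right)} - 2 \cos{\left(x \right)}.
Matching coefficients of the independent functions:
  [x \cos{\left(x \right)}, \cos{\left(x \right)}]:  A = -2
Solving: A = -2.
Check against the point condition:
  u(1, 0) = - 2 \sin{\left(1 \right)}  ⟹  A \sin{\left(1 \right)} = - 2 \sin{\left(1 \right)}  ✓
Hence u(x, t) = - 2 \sin{\left(x \right)}.

Answer: u(x, t) = - 2 \sin{\left(x \right)}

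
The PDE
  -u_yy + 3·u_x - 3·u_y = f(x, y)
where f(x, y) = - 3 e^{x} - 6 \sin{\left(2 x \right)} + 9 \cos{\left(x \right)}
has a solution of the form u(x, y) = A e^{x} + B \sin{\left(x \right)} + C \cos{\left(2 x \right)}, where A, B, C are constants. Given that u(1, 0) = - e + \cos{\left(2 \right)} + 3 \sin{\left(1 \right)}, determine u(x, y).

Substitute the ansatz u = A e^{x} + B \sin{\left(x \right)} + C \cos{\left(2 x \right)} into the left-hand side.
Derivatives of the ansatz:
  u_yy = 0
  u_x = A e^{x} + B \cos{\left(x \right)} - 2 C \sin{\left(2 x \right)}
  u_y = 0
Term by term:
  -u_yy = 0
  3·u_x = 3 A e^{x} + 3 B \cos{\left(x \right)} - 6 C \sin{\left(2 x \right)}
  -3·u_y = 0
So the left-hand side equals
  3 A e^{x} + 3 B \cos{\left(x \right)} - 6 C \sin{\left(2 x \right)}
This must equal f(x, y) = - 3 e^{x} - 6 \sin{\left(2 x \right)} + 9 \cos{\left(x \right)} identically.
Matching coefficients of the independent functions:
  [e^{x}]:  3 A = -3
  [\sin{\left(2 x \right)}]:  - 6 C = -6
  [\cos{\left(x \right)}]:  3 B = 9
Solving: A = -1, B = 3, C = 1.
Check against the point condition:
  u(1, 0) = - e + \cos{\left(2 \right)} + 3 \sin{\left(1 \right)}  ⟹  e A + B \sin{\left(1 \right)} + C \cos{\left(2 \right)} = - e + \cos{\left(2 \right)} + 3 \sin{\left(1 \right)}  ✓
Hence u(x, y) = - e^{x} + 3 \sin{\left(x \right)} + \cos{\left(2 x \right)}.

Answer: u(x, y) = - e^{x} + 3 \sin{\left(x \right)} + \cos{\left(2 x \right)}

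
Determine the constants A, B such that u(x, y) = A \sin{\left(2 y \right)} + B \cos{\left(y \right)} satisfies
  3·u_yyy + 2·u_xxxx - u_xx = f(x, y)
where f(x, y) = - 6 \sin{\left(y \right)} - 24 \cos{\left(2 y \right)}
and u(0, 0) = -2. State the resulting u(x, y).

Substitute the ansatz u = A \sin{\left(2 y \right)} + B \cos{\left(y \right)} into the left-hand side.
Derivatives of the ansatz:
  u_yyy = - 8 A \cos{\left(2 y \right)} + B \sin{\left(y \right)}
  u_xxxx = 0
  u_xx = 0
Term by term:
  3·u_yyy = - 24 A \cos{\left(2 y \right)} + 3 B \sin{\left(y \right)}
  2·u_xxxx = 0
  -u_xx = 0
So the left-hand side equals
  - 24 A \cos{\left(2 y \right)} + 3 B \sin{\left(y \right)}
This must equal f(x, y) = - 6 \sin{\left(y \right)} - 24 \cos{\left(2 y \right)} identically.
Matching coefficients of the independent functions:
  [\sin{\left(y \right)}]:  3 B = -6
  [\cos{\left(2 y \right)}]:  - 24 A = -24
Solving: A = 1, B = -2.
Check against the point condition:
  u(0, 0) = -2  ⟹  B = -2  ✓
Hence u(x, y) = \sin{\left(2 y \right)} - 2 \cos{\left(y \right)}.

Answer: u(x, y) = \sin{\left(2 y \right)} - 2 \cos{\left(y \right)}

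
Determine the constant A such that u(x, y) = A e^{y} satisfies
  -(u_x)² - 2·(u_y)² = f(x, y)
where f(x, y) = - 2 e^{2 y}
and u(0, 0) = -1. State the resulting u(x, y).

Substitute the ansatz u = A e^{y} into the left-hand side.
Derivatives of the ansatz:
  u_x = 0
  u_y = A e^{y}
Term by term:
  -(u_x)² = 0
  -2·(u_y)² = - 2 A^{2} e^{2 y}
So the left-hand side equals
  - 2 A^{2} e^{2 y}
This must equal f(x, y) = - 2 e^{2 y} identically.
Matching coefficients of the independent functions:
  [e^{2 y}]:  - 2 A^{2} = -2
These equations allow (A) = (-1) or (1).
Impose the point condition(s):
  u(0, 0) = -1  ⟹  A = -1
Only A = -1 satisfies everything.
Hence u(x, y) = - e^{y}.

Answer: u(x, y) = - e^{y}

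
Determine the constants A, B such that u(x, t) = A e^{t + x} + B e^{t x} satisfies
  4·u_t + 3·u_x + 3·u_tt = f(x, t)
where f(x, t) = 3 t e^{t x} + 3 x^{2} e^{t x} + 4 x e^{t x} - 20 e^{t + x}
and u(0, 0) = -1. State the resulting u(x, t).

Substitute the ansatz u = A e^{t + x} + B e^{t x} into the left-hand side.
Derivatives of the ansatz:
  u_t = A e^{t} e^{x} + B x e^{t x}
  u_x = A e^{t} e^{x} + B t e^{t x}
  u_tt = A e^{t} e^{x} + B x^{2} e^{t x}
Term by term:
  4·u_t = 4 A e^{t} e^{x} + 4 B x e^{t x}
  3·u_x = 3 A e^{t} e^{x} + 3 B t e^{t x}
  3·u_tt = 3 A e^{t} e^{x} + 3 B x^{2} e^{t x}
So the left-hand side equals
  10 A e^{t} e^{x} + 3 B t e^{t x} + 3 B x^{2} e^{t x} + 4 B x e^{t x}
This must equal f(x, t) identically; expanded, f = 3 t e^{t x} + 3 x^{2} e^{t x} + 4 x e^{t x} - 20 e^{t} e^{x}.
Matching coefficients of the independent functions:
  [t e^{t x}, x^{2} e^{t x}]:  3 B = 3
  [x e^{t x}]:  4 B = 4
  [e^{t} e^{x}]:  10 A = -20
Solving: A = -2, B = 1.
Check against the point condition:
  u(0, 0) = -1  ⟹  A + B = -1  ✓
Hence u(x, t) = e^{t x} - 2 e^{t + x}.

Answer: u(x, t) = e^{t x} - 2 e^{t + x}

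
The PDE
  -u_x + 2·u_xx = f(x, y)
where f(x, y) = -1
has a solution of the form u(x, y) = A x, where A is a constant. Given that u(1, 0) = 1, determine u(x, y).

Substitute the ansatz u = A x into the left-hand side.
Derivatives of the ansatz:
  u_x = A
  u_xx = 0
Term by term:
  -u_x = - A
  2·u_xx = 0
So the left-hand side equals
  - A
This must equal f(x, y) = -1 identically.
Matching coefficients of the independent functions:
  [constant term]:  - A = -1
Solving: A = 1.
Check against the point condition:
  u(1, 0) = 1  ⟹  A = 1  ✓
Hence u(x, y) = x.

Answer: u(x, y) = x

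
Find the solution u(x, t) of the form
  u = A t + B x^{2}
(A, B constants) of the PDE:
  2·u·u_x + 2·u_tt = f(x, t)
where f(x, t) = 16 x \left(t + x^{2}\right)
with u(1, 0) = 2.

Substitute the ansatz u = A t + B x^{2} into the left-hand side.
Derivatives of the ansatz:
  u_x = 2 B x
  u_tt = 0
Term by term:
  2·u·u_x = 4 A B t x + 4 B^{2} x^{3}
  2·u_tt = 0
So the left-hand side equals
  4 A B t x + 4 B^{2} x^{3}
This must equal f(x, t) identically; expanded, f = 16 t x + 16 x^{3}.
Matching coefficients of the independent functions:
  [x^{3}]:  4 B^{2} = 16
  [t x]:  4 A B = 16
These equations allow (A, B) = (-2, -2) or (2, 2).
Impose the point condition(s):
  u(1, 0) = 2  ⟹  B = 2
Only A = 2, B = 2 satisfies everything.
Hence u(x, t) = 2 t + 2 x^{2}.

Answer: u(x, t) = 2 t + 2 x^{2}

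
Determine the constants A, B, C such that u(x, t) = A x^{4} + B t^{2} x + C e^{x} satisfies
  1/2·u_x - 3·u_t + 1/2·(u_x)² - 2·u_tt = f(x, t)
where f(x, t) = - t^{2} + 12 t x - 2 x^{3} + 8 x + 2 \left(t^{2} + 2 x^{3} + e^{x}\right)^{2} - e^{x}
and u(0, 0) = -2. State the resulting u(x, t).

Substitute the ansatz u = A x^{4} + B t^{2} x + C e^{x} into the left-hand side.
Derivatives of the ansatz:
  u_x = 4 A x^{3} + B t^{2} + C e^{x}
  u_t = 2 B t x
  u_tt = 2 B x
Term by term:
  1/2·u_x = 2 A x^{3} + \frac{B t^{2}}{2} + \frac{C e^{x}}{2}
  -3·u_t = - 6 B t x
  1/2·(u_x)² = 8 A^{2} x^{6} + 4 A B t^{2} x^{3} + 4 A C x^{3} e^{x} + \frac{B^{2} t^{4}}{2} + B C t^{2} e^{x} + \frac{C^{2} e^{2 x}}{2}
  -2·u_tt = - 4 B x
So the left-hand side equals
  8 A^{2} x^{6} + 4 A B t^{2} x^{3} + 4 A C x^{3} e^{x} + 2 A x^{3} + \frac{B^{2} t^{4}}{2} + B C t^{2} e^{x} + \frac{B t^{2}}{2} - 6 B t x - 4 B x + \frac{C^{2} e^{2 x}}{2} + \frac{C e^{x}}{2}
This must equal f(x, t) identically; expanded, f = 2 t^{4} + 8 t^{2} x^{3} + 4 t^{2} e^{x} - t^{2} + 12 t x + 8 x^{6} + 8 x^{3} e^{x} - 2 x^{3} + 8 x + 2 e^{2 x} - e^{x}.
Matching coefficients of the independent functions:
  [t^{2}]:  \frac{B}{2} = -1
  [t^{4}]:  \frac{B^{2}}{2} = 2
  [x]:  - 4 B = 8
  [x^{3}]:  2 A = -2
  [x^{6}]:  8 A^{2} = 8
  [t x]:  - 6 B = 12
  [t^{2} x^{3}]:  4 A B = 8
  [t^{2} e^{x}]:  B C = 4
  [x^{3} e^{x}]:  4 A C = 8
  [e^{x}]:  \frac{C}{2} = -1
  [e^{2 x}]:  \frac{C^{2}}{2} = 2
Solving: A = -1, B = -2, C = -2.
Check against the point condition:
  u(0, 0) = -2  ⟹  C = -2  ✓
Hence u(x, t) = - 2 t^{2} x - x^{4} - 2 e^{x}.

Answer: u(x, t) = - 2 t^{2} x - x^{4} - 2 e^{x}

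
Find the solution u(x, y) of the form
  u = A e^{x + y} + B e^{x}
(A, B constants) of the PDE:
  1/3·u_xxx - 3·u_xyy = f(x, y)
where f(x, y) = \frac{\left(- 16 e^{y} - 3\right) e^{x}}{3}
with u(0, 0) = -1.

Substitute the ansatz u = A e^{x + y} + B e^{x} into the left-hand side.
Derivatives of the ansatz:
  u_xxx = A e^{x} e^{y} + B e^{x}
  u_xyy = A e^{x} e^{y}
Term by term:
  1/3·u_xxx = \frac{A e^{x} e^{y}}{3} + \frac{B e^{x}}{3}
  -3·u_xyy = - 3 A e^{x} e^{y}
So the left-hand side equals
  - \frac{8 A e^{x} e^{y}}{3} + \frac{B e^{x}}{3}
This must equal f(x, y) identically; expanded, f = - \frac{16 e^{x} e^{y}}{3} - e^{x}.
Matching coefficients of the independent functions:
  [e^{x} e^{y}]:  - \frac{8 A}{3} = - \frac{16}{3}
  [e^{x}]:  \frac{B}{3} = -1
Solving: A = 2, B = -3.
Check against the point condition:
  u(0, 0) = -1  ⟹  A + B = -1  ✓
Hence u(x, y) = - 3 e^{x} + 2 e^{x + y}.

Answer: u(x, y) = - 3 e^{x} + 2 e^{x + y}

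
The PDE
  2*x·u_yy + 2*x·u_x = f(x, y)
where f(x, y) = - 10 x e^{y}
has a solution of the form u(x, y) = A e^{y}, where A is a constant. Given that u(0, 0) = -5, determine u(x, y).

Answer: u(x, y) = - 5 e^{y}

Derivation:
Substitute the ansatz u = A e^{y} into the left-hand side.
Derivatives of the ansatz:
  u_yy = A e^{y}
  u_x = 0
Term by term:
  2*x·u_yy = 2 A x e^{y}
  2*x·u_x = 0
So the left-hand side equals
  2 A x e^{y}
This must equal f(x, y) = - 10 x e^{y} identically.
Matching coefficients of the independent functions:
  [x e^{y}]:  2 A = -10
Solving: A = -5.
Check against the point condition:
  u(0, 0) = -5  ⟹  A = -5  ✓
Hence u(x, y) = - 5 e^{y}.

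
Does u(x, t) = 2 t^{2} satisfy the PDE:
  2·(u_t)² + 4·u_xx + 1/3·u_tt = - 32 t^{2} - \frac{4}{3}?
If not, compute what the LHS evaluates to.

Evaluate each term of the left-hand side for u = 2 t^{2}.
Derivatives:
  u_t = 4 t
  u_xx = 0
  u_tt = 4
Terms:
  2·(u_t)² = 32 t^{2}
  4·u_xx = 0
  1/3·u_tt = \frac{4}{3}
Sum: LHS = 32 t^{2} + \frac{4}{3}
Given right-hand side: - 32 t^{2} - \frac{4}{3}. Difference LHS − RHS = 64 t^{2} + \frac{8}{3} ≠ 0, so u is not a solution.

Answer: No, the LHS evaluates to 32 t^{2} + \frac{4}{3}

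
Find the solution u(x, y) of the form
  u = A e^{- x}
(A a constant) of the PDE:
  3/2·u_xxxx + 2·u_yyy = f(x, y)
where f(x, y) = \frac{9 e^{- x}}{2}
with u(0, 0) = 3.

Substitute the ansatz u = A e^{- x} into the left-hand side.
Derivatives of the ansatz:
  u_xxxx = A e^{- x}
  u_yyy = 0
Term by term:
  3/2·u_xxxx = \frac{3 A e^{- x}}{2}
  2·u_yyy = 0
So the left-hand side equals
  \frac{3 A e^{- x}}{2}
This must equal f(x, y) = \frac{9 e^{- x}}{2} identically.
Matching coefficients of the independent functions:
  [e^{- x}]:  \frac{3 A}{2} = \frac{9}{2}
Solving: A = 3.
Check against the point condition:
  u(0, 0) = 3  ⟹  A = 3  ✓
Hence u(x, y) = 3 e^{- x}.

Answer: u(x, y) = 3 e^{- x}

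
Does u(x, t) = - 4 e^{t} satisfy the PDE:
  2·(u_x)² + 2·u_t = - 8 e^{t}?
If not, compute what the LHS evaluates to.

Evaluate each term of the left-hand side for u = - 4 e^{t}.
Derivatives:
  u_x = 0
  u_t = - 4 e^{t}
Terms:
  2·(u_x)² = 0
  2·u_t = - 8 e^{t}
Sum: LHS = - 8 e^{t}
This is exactly the given right-hand side, so u is a solution.

Answer: Yes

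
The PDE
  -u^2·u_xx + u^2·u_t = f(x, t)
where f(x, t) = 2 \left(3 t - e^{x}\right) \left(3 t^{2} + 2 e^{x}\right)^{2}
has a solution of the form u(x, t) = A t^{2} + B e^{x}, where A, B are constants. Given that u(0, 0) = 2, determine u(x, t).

Answer: u(x, t) = 3 t^{2} + 2 e^{x}

Derivation:
Substitute the ansatz u = A t^{2} + B e^{x} into the left-hand side.
Derivatives of the ansatz:
  u_xx = B e^{x}
  u_t = 2 A t
Term by term:
  -u^2·u_xx = - A^{2} B t^{4} e^{x} - 2 A B^{2} t^{2} e^{2 x} - B^{3} e^{3 x}
  u^2·u_t = 2 A^{3} t^{5} + 4 A^{2} B t^{3} e^{x} + 2 A B^{2} t e^{2 x}
So the left-hand side equals
  2 A^{3} t^{5} - A^{2} B t^{4} e^{x} + 4 A^{2} B t^{3} e^{x} - 2 A B^{2} t^{2} e^{2 x} + 2 A B^{2} t e^{2 x} - B^{3} e^{3 x}
This must equal f(x, t) identically; expanded, f = 54 t^{5} - 18 t^{4} e^{x} + 72 t^{3} e^{x} - 24 t^{2} e^{2 x} + 24 t e^{2 x} - 8 e^{3 x}.
Matching coefficients of the independent functions:
  [t^{5}]:  2 A^{3} = 54
  [t e^{2 x}]:  2 A B^{2} = 24
  [t^{2} e^{2 x}]:  - 2 A B^{2} = -24
  [t^{3} e^{x}]:  4 A^{2} B = 72
  [t^{4} e^{x}]:  - A^{2} B = -18
  [e^{3 x}]:  - B^{3} = -8
Solving: A = 3, B = 2.
Check against the point condition:
  u(0, 0) = 2  ⟹  B = 2  ✓
Hence u(x, t) = 3 t^{2} + 2 e^{x}.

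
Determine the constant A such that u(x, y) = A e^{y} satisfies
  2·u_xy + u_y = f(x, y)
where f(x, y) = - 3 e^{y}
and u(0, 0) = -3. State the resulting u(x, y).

Substitute the ansatz u = A e^{y} into the left-hand side.
Derivatives of the ansatz:
  u_xy = 0
  u_y = A e^{y}
Term by term:
  2·u_xy = 0
  u_y = A e^{y}
So the left-hand side equals
  A e^{y}
This must equal f(x, y) = - 3 e^{y} identically.
Matching coefficients of the independent functions:
  [e^{y}]:  A = -3
Solving: A = -3.
Check against the point condition:
  u(0, 0) = -3  ⟹  A = -3  ✓
Hence u(x, y) = - 3 e^{y}.

Answer: u(x, y) = - 3 e^{y}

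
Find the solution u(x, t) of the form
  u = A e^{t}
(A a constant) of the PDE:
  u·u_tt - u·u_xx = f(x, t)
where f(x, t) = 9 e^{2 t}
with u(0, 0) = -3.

Answer: u(x, t) = - 3 e^{t}

Derivation:
Substitute the ansatz u = A e^{t} into the left-hand side.
Derivatives of the ansatz:
  u_tt = A e^{t}
  u_xx = 0
Term by term:
  u·u_tt = A^{2} e^{2 t}
  -u·u_xx = 0
So the left-hand side equals
  A^{2} e^{2 t}
This must equal f(x, t) = 9 e^{2 t} identically.
Matching coefficients of the independent functions:
  [e^{2 t}]:  A^{2} = 9
These equations allow (A) = (-3) or (3).
Impose the point condition(s):
  u(0, 0) = -3  ⟹  A = -3
Only A = -3 satisfies everything.
Hence u(x, t) = - 3 e^{t}.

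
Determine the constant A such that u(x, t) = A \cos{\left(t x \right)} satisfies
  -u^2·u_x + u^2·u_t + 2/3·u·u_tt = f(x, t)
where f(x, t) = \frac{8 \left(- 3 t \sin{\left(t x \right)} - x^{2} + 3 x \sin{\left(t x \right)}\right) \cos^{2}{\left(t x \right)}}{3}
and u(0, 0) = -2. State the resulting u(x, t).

Substitute the ansatz u = A \cos{\left(t x \right)} into the left-hand side.
Derivatives of the ansatz:
  u_x = - A t \sin{\left(t x \right)}
  u_t = - A x \sin{\left(t x \right)}
  u_tt = - A x^{2} \cos{\left(t x \right)}
Term by term:
  -u^2·u_x = A^{3} t \sin{\left(t x \right)} \cos^{2}{\left(t x \right)}
  u^2·u_t = - A^{3} x \sin{\left(t x \right)} \cos^{2}{\left(t x \right)}
  2/3·u·u_tt = - \frac{2 A^{2} x^{2} \cos^{2}{\left(t x \right)}}{3}
So the left-hand side equals
  A^{3} t \sin{\left(t x \right)} \cos^{2}{\left(t x \right)} - A^{3} x \sin{\left(t x \right)} \cos^{2}{\left(t x \right)} - \frac{2 A^{2} x^{2} \cos^{2}{\left(t x \right)}}{3}
This must equal f(x, t) identically; expanded, f = - 8 t \sin{\left(t x \right)} \cos^{2}{\left(t x \right)} - \frac{8 x^{2} \cos^{2}{\left(t x \right)}}{3} + 8 x \sin{\left(t x \right)} \cos^{2}{\left(t x \right)}.
Matching coefficients of the independent functions:
  [x^{2} \cos^{2}{\left(t x \right)}]:  - \frac{2 A^{2}}{3} = - \frac{8}{3}
  [t \sin{\left(t x \right)} \cos^{2}{\left(t x \right)}]:  A^{3} = -8
  [x \sin{\left(t x \right)} \cos^{2}{\left(t x \right)}]:  - A^{3} = 8
Solving: A = -2.
Check against the point condition:
  u(0, 0) = -2  ⟹  A = -2  ✓
Hence u(x, t) = - 2 \cos{\left(t x \right)}.

Answer: u(x, t) = - 2 \cos{\left(t x \right)}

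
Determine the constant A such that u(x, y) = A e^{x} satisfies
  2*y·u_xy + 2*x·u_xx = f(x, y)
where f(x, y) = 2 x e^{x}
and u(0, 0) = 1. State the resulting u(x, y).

Substitute the ansatz u = A e^{x} into the left-hand side.
Derivatives of the ansatz:
  u_xy = 0
  u_xx = A e^{x}
Term by term:
  2*y·u_xy = 0
  2*x·u_xx = 2 A x e^{x}
So the left-hand side equals
  2 A x e^{x}
This must equal f(x, y) = 2 x e^{x} identically.
Matching coefficients of the independent functions:
  [x e^{x}]:  2 A = 2
Solving: A = 1.
Check against the point condition:
  u(0, 0) = 1  ⟹  A = 1  ✓
Hence u(x, y) = e^{x}.

Answer: u(x, y) = e^{x}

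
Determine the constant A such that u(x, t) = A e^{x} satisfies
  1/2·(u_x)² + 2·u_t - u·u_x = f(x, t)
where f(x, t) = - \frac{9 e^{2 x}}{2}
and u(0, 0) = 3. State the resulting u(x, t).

Answer: u(x, t) = 3 e^{x}

Derivation:
Substitute the ansatz u = A e^{x} into the left-hand side.
Derivatives of the ansatz:
  u_x = A e^{x}
  u_t = 0
Term by term:
  1/2·(u_x)² = \frac{A^{2} e^{2 x}}{2}
  2·u_t = 0
  -u·u_x = - A^{2} e^{2 x}
So the left-hand side equals
  - \frac{A^{2} e^{2 x}}{2}
This must equal f(x, t) = - \frac{9 e^{2 x}}{2} identically.
Matching coefficients of the independent functions:
  [e^{2 x}]:  - \frac{A^{2}}{2} = - \frac{9}{2}
These equations allow (A) = (-3) or (3).
Impose the point condition(s):
  u(0, 0) = 3  ⟹  A = 3
Only A = 3 satisfies everything.
Hence u(x, t) = 3 e^{x}.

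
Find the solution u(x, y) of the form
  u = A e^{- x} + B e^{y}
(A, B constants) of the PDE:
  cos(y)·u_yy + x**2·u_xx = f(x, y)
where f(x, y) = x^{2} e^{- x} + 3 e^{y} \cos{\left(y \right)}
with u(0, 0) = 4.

Answer: u(x, y) = 3 e^{y} + e^{- x}

Derivation:
Substitute the ansatz u = A e^{- x} + B e^{y} into the left-hand side.
Derivatives of the ansatz:
  u_yy = B e^{y}
  u_xx = A e^{- x}
Term by term:
  cos(y)·u_yy = B e^{y} \cos{\left(y \right)}
  x**2·u_xx = A x^{2} e^{- x}
So the left-hand side equals
  A x^{2} e^{- x} + B e^{y} \cos{\left(y \right)}
This must equal f(x, y) = x^{2} e^{- x} + 3 e^{y} \cos{\left(y \right)} identically.
Matching coefficients of the independent functions:
  [x^{2} e^{- x}]:  A = 1
  [e^{y} \cos{\left(y \right)}]:  B = 3
Solving: A = 1, B = 3.
Check against the point condition:
  u(0, 0) = 4  ⟹  A + B = 4  ✓
Hence u(x, y) = 3 e^{y} + e^{- x}.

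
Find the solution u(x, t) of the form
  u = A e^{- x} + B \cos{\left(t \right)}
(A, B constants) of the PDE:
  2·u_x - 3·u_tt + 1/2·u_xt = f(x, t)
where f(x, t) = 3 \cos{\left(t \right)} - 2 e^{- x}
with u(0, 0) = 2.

Answer: u(x, t) = \cos{\left(t \right)} + e^{- x}

Derivation:
Substitute the ansatz u = A e^{- x} + B \cos{\left(t \right)} into the left-hand side.
Derivatives of the ansatz:
  u_x = - A e^{- x}
  u_tt = - B \cos{\left(t \right)}
  u_xt = 0
Term by term:
  2·u_x = - 2 A e^{- x}
  -3·u_tt = 3 B \cos{\left(t \right)}
  1/2·u_xt = 0
So the left-hand side equals
  - 2 A e^{- x} + 3 B \cos{\left(t \right)}
This must equal f(x, t) = 3 \cos{\left(t \right)} - 2 e^{- x} identically.
Matching coefficients of the independent functions:
  [e^{- x}]:  - 2 A = -2
  [\cos{\left(t \right)}]:  3 B = 3
Solving: A = 1, B = 1.
Check against the point condition:
  u(0, 0) = 2  ⟹  A + B = 2  ✓
Hence u(x, t) = \cos{\left(t \right)} + e^{- x}.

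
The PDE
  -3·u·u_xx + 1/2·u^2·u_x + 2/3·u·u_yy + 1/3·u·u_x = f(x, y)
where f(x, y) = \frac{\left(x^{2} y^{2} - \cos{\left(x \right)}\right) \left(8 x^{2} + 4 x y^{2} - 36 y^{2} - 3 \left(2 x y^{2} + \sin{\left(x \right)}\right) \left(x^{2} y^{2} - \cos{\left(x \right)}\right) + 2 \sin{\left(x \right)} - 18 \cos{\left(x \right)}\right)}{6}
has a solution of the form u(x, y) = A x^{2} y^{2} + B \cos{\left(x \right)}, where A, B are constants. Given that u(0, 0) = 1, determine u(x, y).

Substitute the ansatz u = A x^{2} y^{2} + B \cos{\left(x \right)} into the left-hand side.
Derivatives of the ansatz:
  u_xx = 2 A y^{2} - B \cos{\left(x \right)}
  u_x = 2 A x y^{2} - B \sin{\left(x \right)}
  u_yy = 2 A x^{2}
Term by term:
  -3·u·u_xx = - 6 A^{2} x^{2} y^{4} + 3 A B x^{2} y^{2} \cos{\left(x \right)} - 6 A B y^{2} \cos{\left(x \right)} + 3 B^{2} \cos^{2}{\left(x \right)}
  1/2·u^2·u_x = A^{3} x^{5} y^{6} - \frac{A^{2} B x^{4} y^{4} \sin{\left(x \right)}}{2} + 2 A^{2} B x^{3} y^{4} \cos{\left(x \right)} - A B^{2} x^{2} y^{2} \sin{\left(x \right)} \cos{\left(x \right)} + A B^{2} x y^{2} \cos^{2}{\left(x \right)} - \frac{B^{3} \sin{\left(x \right)} \cos^{2}{\left(x \right)}}{2}
  2/3·u·u_yy = \frac{4 A^{2} x^{4} y^{2}}{3} + \frac{4 A B x^{2} \cos{\left(x \right)}}{3}
  1/3·u·u_x = \frac{2 A^{2} x^{3} y^{4}}{3} - \frac{A B x^{2} y^{2} \sin{\left(x \right)}}{3} + \frac{2 A B x y^{2} \cos{\left(x \right)}}{3} - \frac{B^{2} \sin{\left(x \right)} \cos{\left(x \right)}}{3}
So the left-hand side equals
  A^{3} x^{5} y^{6} - \frac{A^{2} B x^{4} y^{4} \sin{\left(x \right)}}{2} + 2 A^{2} B x^{3} y^{4} \cos{\left(x \right)} + \frac{4 A^{2} x^{4} y^{2}}{3} + \frac{2 A^{2} x^{3} y^{4}}{3} - 6 A^{2} x^{2} y^{4} - A B^{2} x^{2} y^{2} \sin{\left(x \right)} \cos{\left(x \right)} + A B^{2} x y^{2} \cos^{2}{\left(x \right)} - \frac{A B x^{2} y^{2} \sin{\left(x \right)}}{3} + 3 A B x^{2} y^{2} \cos{\left(x \right)} + \frac{4 A B x^{2} \cos{\left(x \right)}}{3} + \frac{2 A B x y^{2} \cos{\left(x \right)}}{3} - 6 A B y^{2} \cos{\left(x \right)} - \frac{B^{3} \sin{\left(x \right)} \cos^{2}{\left(x \right)}}{2} - \frac{B^{2} \sin{\left(x \right)} \cos{\left(x \right)}}{3} + 3 B^{2} \cos^{2}{\left(x \right)}
This must equal f(x, y) identically; expanded, f = - x^{5} y^{6} - \frac{x^{4} y^{4} \sin{\left(x \right)}}{2} + \frac{4 x^{4} y^{2}}{3} + 2 x^{3} y^{4} \cos{\left(x \right)} + \frac{2 x^{3} y^{4}}{3} - 6 x^{2} y^{4} + x^{2} y^{2} \sin{\left(x \right)} \cos{\left(x \right)} + \frac{x^{2} y^{2} \sin{\left(x \right)}}{3} - 3 x^{2} y^{2} \cos{\left(x \right)} - \frac{4 x^{2} \cos{\left(x \right)}}{3} - x y^{2} \cos^{2}{\left(x \right)} - \frac{2 x y^{2} \cos{\left(x \right)}}{3} + 6 y^{2} \cos{\left(x \right)} - \frac{\sin{\left(x \right)} \cos^{2}{\left(x \right)}}{2} - \frac{\sin{\left(x \right)} \cos{\left(x \right)}}{3} + 3 \cos^{2}{\left(x \right)}.
Matching coefficients of the independent functions:
(each divided by its leading coefficient; functions giving the same equation are listed together)
  [x^{2} y^{4}, x^{3} y^{4}, x^{4} y^{2}]:  A^{2} - 1 = 0
  [x^{2} \cos{\left(x \right)}, y^{2} \cos{\left(x \right)}, x y^{2} \cos{\left(x \right)}, …]:  A B + 1 = 0
  [x^{5} y^{6}]:  A^{3} + 1 = 0
  [\sin{\left(x \right)} \cos{\left(x \right)}, \cos^{2}{\left(x \right)}]:  B^{2} - 1 = 0
  [\sin{\left(x \right)} \cos^{2}{\left(x \right)}]:  B^{3} - 1 = 0
  [x y^{2} \cos^{2}{\left(x \right)}, x^{2} y^{2} \sin{\left(x \right)} \cos{\left(x \right)}]:  A B^{2} + 1 = 0
  [x^{3} y^{4} \cos{\left(x \right)}, x^{4} y^{4} \sin{\left(x \right)}]:  A^{2} B - 1 = 0
Solving: A = -1, B = 1.
Check against the point condition:
  u(0, 0) = 1  ⟹  B = 1  ✓
Hence u(x, y) = - x^{2} y^{2} + \cos{\left(x \right)}.

Answer: u(x, y) = - x^{2} y^{2} + \cos{\left(x \right)}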